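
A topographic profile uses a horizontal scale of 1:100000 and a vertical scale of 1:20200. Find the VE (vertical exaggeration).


VE = horizontal_scale / vertical_scale = 100000 / 20200 ≈ 5.0

5.0x


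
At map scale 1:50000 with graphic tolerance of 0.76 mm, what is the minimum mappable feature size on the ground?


ground = 0.76 mm * 50000 / 1000 = 38.0 m

38.0 m


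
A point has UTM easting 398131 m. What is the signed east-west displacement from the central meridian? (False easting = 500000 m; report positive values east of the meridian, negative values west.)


displacement = 398131 - 500000 = -101869 m

-101869 m


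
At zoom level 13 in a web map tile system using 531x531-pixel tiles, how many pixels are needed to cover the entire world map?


tiles per axis = 2^13 = 8192
total tiles = 8192^2 = 67108864
pixels per axis = 8192 * 531 = 4349952
total pixels = 4349952^2 = 18922082402304

18922082402304 pixels


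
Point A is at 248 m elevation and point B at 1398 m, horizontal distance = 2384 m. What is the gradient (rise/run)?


gradient = (1398 - 248) / 2384 = 1150 / 2384 = 0.4824

0.4824


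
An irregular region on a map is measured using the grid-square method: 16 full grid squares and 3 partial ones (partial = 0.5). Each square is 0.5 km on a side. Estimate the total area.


effective squares = 16 + 3 * 0.5 = 17.5
area = 17.5 * 0.25 = 4.375 km^2

4.375 km^2


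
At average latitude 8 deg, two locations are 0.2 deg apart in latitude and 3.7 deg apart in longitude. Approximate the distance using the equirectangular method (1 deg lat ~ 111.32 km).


dlat_km = 0.2 * 111.32 = 22.264
dlon_km = 3.7 * 111.32 * cos(8) ≈ 407.876
dist = sqrt(22.264^2 + 407.876^2) ≈ 408.5 km

408.5 km


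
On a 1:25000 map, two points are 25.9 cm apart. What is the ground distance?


ground = 25.9 cm * 25000 / 100 = 6475.0 m = 6.475 km

6.475 km


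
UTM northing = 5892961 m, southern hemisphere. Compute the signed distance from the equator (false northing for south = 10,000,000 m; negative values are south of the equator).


For southern: actual = 5892961 - 10000000 = -4107039 m

-4107039 m


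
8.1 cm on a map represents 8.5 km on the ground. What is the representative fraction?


ground = 8.5 km = 850000 cm; RF denominator = ground / map = 850000 / 8.1 ≈ 104938; RF = 1:104938

1:104938


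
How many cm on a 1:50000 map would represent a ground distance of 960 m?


map_cm = 960 * 100 / 50000 = 1.92 cm

1.92 cm


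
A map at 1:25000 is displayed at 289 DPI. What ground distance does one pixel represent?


pixel_cm = 2.54 / 289 ≈ 0.008789 cm
ground = pixel_cm * 25000 / 100 = 2.54 * 25000 / (289 * 100) = 63500 / 28900 ≈ 2.2 m

2.2 m


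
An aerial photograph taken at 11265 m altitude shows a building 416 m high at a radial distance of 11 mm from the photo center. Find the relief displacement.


d = h * r / H = 416 * 11 / 11265 = 0.41 mm

0.41 mm


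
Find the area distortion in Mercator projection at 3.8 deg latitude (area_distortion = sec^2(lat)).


area_distortion = 1/cos^2(3.8) = 1.004

1.004


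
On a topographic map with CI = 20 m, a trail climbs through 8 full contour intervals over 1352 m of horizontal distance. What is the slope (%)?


elevation change = 8 * 20 = 160 m
slope = 160 / 1352 * 100 = 11.8%

11.8%


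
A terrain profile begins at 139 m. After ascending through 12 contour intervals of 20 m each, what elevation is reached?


elevation = 139 + 12 * 20 = 379 m

379 m


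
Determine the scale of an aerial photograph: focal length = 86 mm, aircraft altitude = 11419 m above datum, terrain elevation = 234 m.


scale = f / (H - h) = 86 mm / 11185 m = 86 / 11185000 = 1:130058

1:130058


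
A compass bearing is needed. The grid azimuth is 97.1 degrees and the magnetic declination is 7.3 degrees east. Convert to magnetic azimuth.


magnetic azimuth = grid azimuth - declination (east +ve)
mag_az = 97.1 - 7.3 = 89.8 degrees

89.8 degrees


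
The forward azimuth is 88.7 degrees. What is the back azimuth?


back azimuth = (88.7 + 180) mod 360 = 268.7 degrees

268.7 degrees


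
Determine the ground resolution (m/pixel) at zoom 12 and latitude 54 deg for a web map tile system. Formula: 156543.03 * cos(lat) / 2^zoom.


res = 156543.03 * cos(54) / 2^12 = 156543.03 * 0.58778525 / 4096 = 22.46 m/pixel

22.46 m/pixel


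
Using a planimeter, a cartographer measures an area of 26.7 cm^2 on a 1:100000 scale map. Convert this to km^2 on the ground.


ground_area = 26.7 * (100000/100)^2 = 26700000.0 m^2 = 26.7 km^2

26.7 km^2


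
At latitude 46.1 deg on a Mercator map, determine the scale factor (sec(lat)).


SF = 1 / cos(46.1) = 1 / 0.693402 = 1.442

1.442


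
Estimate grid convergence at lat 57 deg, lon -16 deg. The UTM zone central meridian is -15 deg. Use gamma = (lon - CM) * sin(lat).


gamma = (-16 - -15) * sin(57) = -1 * 0.838671 = -0.839 degrees

-0.839 degrees


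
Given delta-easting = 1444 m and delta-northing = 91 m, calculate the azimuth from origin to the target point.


az = atan2(1444, 91) = 86.4 deg
adjusted to 0-360: 86.4 degrees

86.4 degrees


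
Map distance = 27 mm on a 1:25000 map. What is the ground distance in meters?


ground = 27 mm * 25000 / 1000 = 675.0 m

675.0 m


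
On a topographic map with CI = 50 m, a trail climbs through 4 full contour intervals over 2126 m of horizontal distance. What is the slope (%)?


elevation change = 4 * 50 = 200 m
slope = 200 / 2126 * 100 = 9.4%

9.4%


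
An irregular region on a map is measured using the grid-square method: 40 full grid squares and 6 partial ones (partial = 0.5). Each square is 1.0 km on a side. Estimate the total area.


effective squares = 40 + 6 * 0.5 = 43.0
area = 43.0 * 1.0 = 43.0 km^2

43.0 km^2


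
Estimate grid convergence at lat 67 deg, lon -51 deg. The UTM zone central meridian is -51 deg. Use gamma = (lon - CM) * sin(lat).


gamma = (-51 - -51) * sin(67) = 0 * 0.920505 = 0.0 degrees

0.0 degrees


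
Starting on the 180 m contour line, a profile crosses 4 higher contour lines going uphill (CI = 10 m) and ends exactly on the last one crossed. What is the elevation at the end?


elevation = 180 + 4 * 10 = 220 m

220 m


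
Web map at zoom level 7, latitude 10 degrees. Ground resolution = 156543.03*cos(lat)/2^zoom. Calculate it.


res = 156543.03 * cos(10) / 2^7 = 156543.03 * 0.98480775 / 128 = 1204.41 m/pixel

1204.41 m/pixel


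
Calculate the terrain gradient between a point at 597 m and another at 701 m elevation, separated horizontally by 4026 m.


gradient = (701 - 597) / 4026 = 104 / 4026 = 0.0258

0.0258


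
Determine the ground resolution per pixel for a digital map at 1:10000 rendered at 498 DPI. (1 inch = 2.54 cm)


pixel_cm = 2.54 / 498 ≈ 0.0051 cm
ground = pixel_cm * 10000 / 100 = 2.54 * 10000 / (498 * 100) = 25400 / 49800 ≈ 0.51 m

0.51 m


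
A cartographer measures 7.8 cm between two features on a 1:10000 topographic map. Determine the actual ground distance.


ground = 7.8 cm * 10000 / 100 = 780.0 m

780.0 m


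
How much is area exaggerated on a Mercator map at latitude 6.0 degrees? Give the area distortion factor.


area_distortion = 1/cos^2(6.0) = 1.011

1.011


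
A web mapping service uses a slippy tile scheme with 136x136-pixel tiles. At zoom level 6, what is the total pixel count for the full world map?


tiles per axis = 2^6 = 64
total tiles = 64^2 = 4096
pixels per axis = 64 * 136 = 8704
total pixels = 8704^2 = 75759616

75759616 pixels


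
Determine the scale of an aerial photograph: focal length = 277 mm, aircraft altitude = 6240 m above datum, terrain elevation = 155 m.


scale = f / (H - h) = 277 mm / 6085 m = 277 / 6085000 = 1:21968

1:21968


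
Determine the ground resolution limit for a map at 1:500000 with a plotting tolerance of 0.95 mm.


ground = 0.95 mm * 500000 / 1000 = 475.0 m

475.0 m


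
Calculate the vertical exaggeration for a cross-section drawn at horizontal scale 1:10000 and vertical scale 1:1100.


VE = horizontal_scale / vertical_scale = 10000 / 1100 ≈ 9.1

9.1x


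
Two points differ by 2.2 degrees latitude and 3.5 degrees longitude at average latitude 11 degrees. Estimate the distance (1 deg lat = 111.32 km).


dlat_km = 2.2 * 111.32 = 244.904
dlon_km = 3.5 * 111.32 * cos(11) ≈ 382.462
dist = sqrt(244.904^2 + 382.462^2) ≈ 454.2 km

454.2 km


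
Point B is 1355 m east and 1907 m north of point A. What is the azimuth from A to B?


az = atan2(1355, 1907) = 35.4 deg
adjusted to 0-360: 35.4 degrees

35.4 degrees


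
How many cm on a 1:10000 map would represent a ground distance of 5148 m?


map_cm = 5148 * 100 / 10000 = 51.48 cm

51.48 cm


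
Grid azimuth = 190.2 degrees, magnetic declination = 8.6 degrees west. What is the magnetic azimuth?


magnetic azimuth = grid azimuth - declination (east +ve)
mag_az = 190.2 - -8.6 = 198.8 degrees

198.8 degrees


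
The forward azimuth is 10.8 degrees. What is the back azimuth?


back azimuth = (10.8 + 180) mod 360 = 190.8 degrees

190.8 degrees


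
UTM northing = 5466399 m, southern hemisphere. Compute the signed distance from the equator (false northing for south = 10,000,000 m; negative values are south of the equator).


For southern: actual = 5466399 - 10000000 = -4533601 m

-4533601 m


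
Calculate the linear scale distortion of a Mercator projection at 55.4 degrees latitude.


SF = 1 / cos(55.4) = 1 / 0.567844 = 1.761

1.761


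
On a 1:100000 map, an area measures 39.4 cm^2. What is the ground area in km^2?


ground_area = 39.4 * (100000/100)^2 = 39400000.0 m^2 = 39.4 km^2

39.4 km^2


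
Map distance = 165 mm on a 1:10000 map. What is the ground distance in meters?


ground = 165 mm * 10000 / 1000 = 1650.0 m

1650.0 m


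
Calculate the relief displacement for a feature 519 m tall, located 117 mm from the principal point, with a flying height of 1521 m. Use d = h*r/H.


d = h * r / H = 519 * 117 / 1521 = 39.92 mm

39.92 mm


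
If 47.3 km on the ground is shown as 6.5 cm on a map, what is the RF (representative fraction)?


ground = 47.3 km = 4730000 cm; RF denominator = ground / map = 4730000 / 6.5 ≈ 727692; RF = 1:727692

1:727692


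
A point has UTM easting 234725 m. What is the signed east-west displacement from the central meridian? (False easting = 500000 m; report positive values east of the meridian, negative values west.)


displacement = 234725 - 500000 = -265275 m

-265275 m


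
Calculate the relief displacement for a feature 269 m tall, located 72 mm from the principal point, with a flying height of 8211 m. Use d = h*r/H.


d = h * r / H = 269 * 72 / 8211 = 2.36 mm

2.36 mm


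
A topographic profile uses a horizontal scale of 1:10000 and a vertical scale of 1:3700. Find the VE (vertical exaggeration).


VE = horizontal_scale / vertical_scale = 10000 / 3700 ≈ 2.7

2.7x


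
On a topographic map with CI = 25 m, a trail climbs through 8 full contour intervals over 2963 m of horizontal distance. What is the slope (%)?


elevation change = 8 * 25 = 200 m
slope = 200 / 2963 * 100 = 6.7%

6.7%


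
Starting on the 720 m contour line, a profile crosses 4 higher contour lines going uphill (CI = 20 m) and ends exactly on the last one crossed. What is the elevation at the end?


elevation = 720 + 4 * 20 = 800 m

800 m


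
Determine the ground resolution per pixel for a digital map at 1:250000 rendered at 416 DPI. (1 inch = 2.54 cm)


pixel_cm = 2.54 / 416 ≈ 0.006106 cm
ground = pixel_cm * 250000 / 100 = 2.54 * 250000 / (416 * 100) = 635000 / 41600 ≈ 15.26 m

15.26 m


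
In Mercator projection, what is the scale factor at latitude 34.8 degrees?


SF = 1 / cos(34.8) = 1 / 0.821149 = 1.218

1.218


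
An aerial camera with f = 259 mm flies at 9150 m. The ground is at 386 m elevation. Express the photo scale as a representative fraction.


scale = f / (H - h) = 259 mm / 8764 m = 259 / 8764000 = 1:33838

1:33838


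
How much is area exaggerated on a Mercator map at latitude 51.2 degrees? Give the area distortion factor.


area_distortion = 1/cos^2(51.2) = 2.547

2.547


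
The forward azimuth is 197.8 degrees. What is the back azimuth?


back azimuth = (197.8 + 180) mod 360 = 17.8 degrees

17.8 degrees


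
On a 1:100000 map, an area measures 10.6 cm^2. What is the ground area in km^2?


ground_area = 10.6 * (100000/100)^2 = 10600000.0 m^2 = 10.6 km^2

10.6 km^2


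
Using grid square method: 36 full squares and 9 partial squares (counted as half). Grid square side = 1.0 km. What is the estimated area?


effective squares = 36 + 9 * 0.5 = 40.5
area = 40.5 * 1.0 = 40.5 km^2

40.5 km^2


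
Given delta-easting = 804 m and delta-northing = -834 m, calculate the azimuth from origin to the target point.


az = atan2(804, -834) = 136.0 deg
adjusted to 0-360: 136.0 degrees

136.0 degrees


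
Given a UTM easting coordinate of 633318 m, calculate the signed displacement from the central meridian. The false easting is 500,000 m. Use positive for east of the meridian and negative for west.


displacement = 633318 - 500000 = 133318 m

133318 m


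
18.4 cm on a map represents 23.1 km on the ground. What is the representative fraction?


ground = 23.1 km = 2310000 cm; RF denominator = ground / map = 2310000 / 18.4 ≈ 125543; RF = 1:125543

1:125543


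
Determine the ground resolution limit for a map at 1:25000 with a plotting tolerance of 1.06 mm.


ground = 1.06 mm * 25000 / 1000 = 26.5 m

26.5 m


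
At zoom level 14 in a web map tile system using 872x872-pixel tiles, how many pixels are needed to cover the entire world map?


tiles per axis = 2^14 = 16384
total tiles = 16384^2 = 268435456
pixels per axis = 16384 * 872 = 14286848
total pixels = 14286848^2 = 204114025775104

204114025775104 pixels


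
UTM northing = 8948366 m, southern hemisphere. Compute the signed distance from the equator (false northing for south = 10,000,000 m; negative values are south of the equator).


For southern: actual = 8948366 - 10000000 = -1051634 m

-1051634 m


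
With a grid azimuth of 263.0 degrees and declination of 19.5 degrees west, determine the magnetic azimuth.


magnetic azimuth = grid azimuth - declination (east +ve)
mag_az = 263.0 - -19.5 = 282.5 degrees

282.5 degrees


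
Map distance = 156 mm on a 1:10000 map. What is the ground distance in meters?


ground = 156 mm * 10000 / 1000 = 1560.0 m

1560.0 m


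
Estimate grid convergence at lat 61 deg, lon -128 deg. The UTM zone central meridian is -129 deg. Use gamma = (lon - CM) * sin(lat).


gamma = (-128 - -129) * sin(61) = 1 * 0.87462 = 0.875 degrees

0.875 degrees


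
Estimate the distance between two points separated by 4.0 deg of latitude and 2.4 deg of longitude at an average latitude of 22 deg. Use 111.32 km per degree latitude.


dlat_km = 4.0 * 111.32 = 445.28
dlon_km = 2.4 * 111.32 * cos(22) ≈ 247.714
dist = sqrt(445.28^2 + 247.714^2) ≈ 509.5 km

509.5 km


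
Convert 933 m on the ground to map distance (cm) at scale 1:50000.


map_cm = 933 * 100 / 50000 = 1.866 cm ≈ 1.87 cm

1.87 cm


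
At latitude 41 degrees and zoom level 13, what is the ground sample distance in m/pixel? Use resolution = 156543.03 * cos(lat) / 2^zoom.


res = 156543.03 * cos(41) / 2^13 = 156543.03 * 0.75470958 / 8192 = 14.42 m/pixel

14.42 m/pixel


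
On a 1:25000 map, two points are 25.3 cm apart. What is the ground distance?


ground = 25.3 cm * 25000 / 100 = 6325.0 m = 6.325 km

6.325 km


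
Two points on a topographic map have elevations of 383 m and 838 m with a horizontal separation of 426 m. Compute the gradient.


gradient = (838 - 383) / 426 = 455 / 426 = 1.0681

1.0681


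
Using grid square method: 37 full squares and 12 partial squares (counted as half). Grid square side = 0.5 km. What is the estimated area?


effective squares = 37 + 12 * 0.5 = 43.0
area = 43.0 * 0.25 = 10.75 km^2

10.75 km^2


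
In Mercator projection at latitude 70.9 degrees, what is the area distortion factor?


area_distortion = 1/cos^2(70.9) = 9.34

9.34


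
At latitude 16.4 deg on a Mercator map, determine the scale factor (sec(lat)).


SF = 1 / cos(16.4) = 1 / 0.959314 = 1.042

1.042


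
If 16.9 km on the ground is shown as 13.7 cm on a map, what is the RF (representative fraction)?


ground = 16.9 km = 1690000 cm; RF denominator = ground / map = 1690000 / 13.7 ≈ 123358; RF = 1:123358

1:123358


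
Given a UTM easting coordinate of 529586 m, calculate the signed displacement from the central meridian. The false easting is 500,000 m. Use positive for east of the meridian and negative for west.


displacement = 529586 - 500000 = 29586 m

29586 m


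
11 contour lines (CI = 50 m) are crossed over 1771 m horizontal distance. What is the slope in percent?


elevation change = 11 * 50 = 550 m
slope = 550 / 1771 * 100 = 31.1%

31.1%


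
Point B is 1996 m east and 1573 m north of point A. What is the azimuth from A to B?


az = atan2(1996, 1573) = 51.8 deg
adjusted to 0-360: 51.8 degrees

51.8 degrees


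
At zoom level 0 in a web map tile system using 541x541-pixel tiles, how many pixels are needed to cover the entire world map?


tiles per axis = 2^0 = 1
total tiles = 1^2 = 1
pixels per axis = 1 * 541 = 541
total pixels = 541^2 = 292681

292681 pixels


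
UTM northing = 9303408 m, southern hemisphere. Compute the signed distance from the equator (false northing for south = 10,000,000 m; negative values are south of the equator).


For southern: actual = 9303408 - 10000000 = -696592 m

-696592 m


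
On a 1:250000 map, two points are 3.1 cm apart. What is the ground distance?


ground = 3.1 cm * 250000 / 100 = 7750.0 m = 7.75 km

7.75 km


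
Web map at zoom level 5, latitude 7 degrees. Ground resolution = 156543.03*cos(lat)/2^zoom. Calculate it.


res = 156543.03 * cos(7) / 2^5 = 156543.03 * 0.99254615 / 32 = 4855.51 m/pixel

4855.51 m/pixel


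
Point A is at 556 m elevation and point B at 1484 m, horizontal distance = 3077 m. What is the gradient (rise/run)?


gradient = (1484 - 556) / 3077 = 928 / 3077 = 0.3016

0.3016


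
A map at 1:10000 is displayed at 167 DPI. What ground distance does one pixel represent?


pixel_cm = 2.54 / 167 ≈ 0.01521 cm
ground = pixel_cm * 10000 / 100 = 2.54 * 10000 / (167 * 100) = 25400 / 16700 ≈ 1.52 m

1.52 m


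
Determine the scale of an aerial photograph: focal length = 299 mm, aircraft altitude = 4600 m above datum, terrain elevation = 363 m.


scale = f / (H - h) = 299 mm / 4237 m = 299 / 4237000 = 1:14171

1:14171


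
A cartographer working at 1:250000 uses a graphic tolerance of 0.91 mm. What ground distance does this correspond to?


ground = 0.91 mm * 250000 / 1000 = 227.5 m

227.5 m


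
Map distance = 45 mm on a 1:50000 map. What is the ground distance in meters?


ground = 45 mm * 50000 / 1000 = 2250.0 m

2250.0 m


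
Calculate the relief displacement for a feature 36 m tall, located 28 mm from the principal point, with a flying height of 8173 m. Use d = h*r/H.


d = h * r / H = 36 * 28 / 8173 = 0.12 mm

0.12 mm


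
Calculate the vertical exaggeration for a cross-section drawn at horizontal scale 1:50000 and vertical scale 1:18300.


VE = horizontal_scale / vertical_scale = 50000 / 18300 ≈ 2.7

2.7x


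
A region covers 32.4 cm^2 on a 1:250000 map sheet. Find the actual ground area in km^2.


ground_area = 32.4 * (250000/100)^2 = 202500000.0 m^2 = 202.5 km^2

202.5 km^2


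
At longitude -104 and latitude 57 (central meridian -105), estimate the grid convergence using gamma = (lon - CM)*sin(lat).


gamma = (-104 - -105) * sin(57) = 1 * 0.838671 = 0.839 degrees

0.839 degrees


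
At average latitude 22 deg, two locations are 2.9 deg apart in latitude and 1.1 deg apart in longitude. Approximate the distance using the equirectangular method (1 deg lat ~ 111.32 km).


dlat_km = 2.9 * 111.32 = 322.828
dlon_km = 1.1 * 111.32 * cos(22) ≈ 113.536
dist = sqrt(322.828^2 + 113.536^2) ≈ 342.2 km

342.2 km


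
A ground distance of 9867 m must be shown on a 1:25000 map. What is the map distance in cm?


map_cm = 9867 * 100 / 25000 = 39.468 cm ≈ 39.47 cm

39.47 cm


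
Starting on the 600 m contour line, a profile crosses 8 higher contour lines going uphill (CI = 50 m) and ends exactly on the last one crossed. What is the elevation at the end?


elevation = 600 + 8 * 50 = 1000 m

1000 m


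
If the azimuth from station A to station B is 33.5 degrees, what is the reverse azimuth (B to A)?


back azimuth = (33.5 + 180) mod 360 = 213.5 degrees

213.5 degrees


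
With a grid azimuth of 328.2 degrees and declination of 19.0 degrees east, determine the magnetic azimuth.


magnetic azimuth = grid azimuth - declination (east +ve)
mag_az = 328.2 - 19.0 = 309.2 degrees

309.2 degrees


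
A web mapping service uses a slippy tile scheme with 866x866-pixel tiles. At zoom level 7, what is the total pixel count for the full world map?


tiles per axis = 2^7 = 128
total tiles = 128^2 = 16384
pixels per axis = 128 * 866 = 110848
total pixels = 110848^2 = 12287279104

12287279104 pixels


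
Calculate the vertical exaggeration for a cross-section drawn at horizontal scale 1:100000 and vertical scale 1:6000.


VE = horizontal_scale / vertical_scale = 100000 / 6000 ≈ 16.7

16.7x


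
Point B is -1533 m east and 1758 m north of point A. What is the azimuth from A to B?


az = atan2(-1533, 1758) = -41.1 deg
adjusted to 0-360: 318.9 degrees

318.9 degrees


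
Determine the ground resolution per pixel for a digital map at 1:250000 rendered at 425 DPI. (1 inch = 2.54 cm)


pixel_cm = 2.54 / 425 ≈ 0.005976 cm
ground = pixel_cm * 250000 / 100 = 2.54 * 250000 / (425 * 100) = 635000 / 42500 ≈ 14.94 m

14.94 m


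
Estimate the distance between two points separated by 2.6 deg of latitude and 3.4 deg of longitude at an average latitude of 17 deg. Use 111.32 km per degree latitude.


dlat_km = 2.6 * 111.32 = 289.432
dlon_km = 3.4 * 111.32 * cos(17) ≈ 361.95
dist = sqrt(289.432^2 + 361.95^2) ≈ 463.4 km

463.4 km


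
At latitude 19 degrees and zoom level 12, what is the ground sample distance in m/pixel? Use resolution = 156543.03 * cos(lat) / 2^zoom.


res = 156543.03 * cos(19) / 2^12 = 156543.03 * 0.94551858 / 4096 = 36.14 m/pixel

36.14 m/pixel


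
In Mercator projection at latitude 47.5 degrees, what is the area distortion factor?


area_distortion = 1/cos^2(47.5) = 2.191

2.191


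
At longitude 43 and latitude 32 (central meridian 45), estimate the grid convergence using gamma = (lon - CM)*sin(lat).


gamma = (43 - 45) * sin(32) = -2 * 0.529919 = -1.06 degrees

-1.06 degrees


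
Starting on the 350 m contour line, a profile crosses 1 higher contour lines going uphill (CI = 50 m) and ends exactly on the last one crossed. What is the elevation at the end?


elevation = 350 + 1 * 50 = 400 m

400 m


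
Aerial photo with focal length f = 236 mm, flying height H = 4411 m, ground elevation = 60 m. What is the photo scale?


scale = f / (H - h) = 236 mm / 4351 m = 236 / 4351000 = 1:18436

1:18436


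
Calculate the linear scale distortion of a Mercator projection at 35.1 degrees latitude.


SF = 1 / cos(35.1) = 1 / 0.81815 = 1.222

1.222


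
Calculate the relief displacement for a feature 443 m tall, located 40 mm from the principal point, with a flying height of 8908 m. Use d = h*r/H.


d = h * r / H = 443 * 40 / 8908 = 1.99 mm

1.99 mm


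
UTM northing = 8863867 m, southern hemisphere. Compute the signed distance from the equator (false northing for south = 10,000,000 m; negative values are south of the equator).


For southern: actual = 8863867 - 10000000 = -1136133 m

-1136133 m


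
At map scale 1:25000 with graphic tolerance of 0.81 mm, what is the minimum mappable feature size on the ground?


ground = 0.81 mm * 25000 / 1000 = 20.25 m

20.25 m


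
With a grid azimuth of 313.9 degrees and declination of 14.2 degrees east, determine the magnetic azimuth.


magnetic azimuth = grid azimuth - declination (east +ve)
mag_az = 313.9 - 14.2 = 299.7 degrees

299.7 degrees


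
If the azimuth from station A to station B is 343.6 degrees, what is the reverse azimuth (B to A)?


back azimuth = (343.6 + 180) mod 360 = 163.6 degrees

163.6 degrees


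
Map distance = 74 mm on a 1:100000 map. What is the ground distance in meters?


ground = 74 mm * 100000 / 1000 = 7400.0 m

7400.0 m


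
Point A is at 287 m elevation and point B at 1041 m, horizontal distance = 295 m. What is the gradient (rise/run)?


gradient = (1041 - 287) / 295 = 754 / 295 = 2.5559

2.5559


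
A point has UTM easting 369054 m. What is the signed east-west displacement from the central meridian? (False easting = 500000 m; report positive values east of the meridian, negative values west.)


displacement = 369054 - 500000 = -130946 m

-130946 m


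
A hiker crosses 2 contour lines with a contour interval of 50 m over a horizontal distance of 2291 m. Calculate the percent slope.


elevation change = 2 * 50 = 100 m
slope = 100 / 2291 * 100 = 4.4%

4.4%


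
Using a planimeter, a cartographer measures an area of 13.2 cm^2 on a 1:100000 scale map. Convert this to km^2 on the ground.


ground_area = 13.2 * (100000/100)^2 = 13200000.0 m^2 = 13.2 km^2

13.2 km^2


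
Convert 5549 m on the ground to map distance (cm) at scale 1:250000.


map_cm = 5549 * 100 / 250000 = 2.2196 cm ≈ 2.22 cm

2.22 cm


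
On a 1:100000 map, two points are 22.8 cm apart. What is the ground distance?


ground = 22.8 cm * 100000 / 100 = 22800.0 m = 22.8 km

22.8 km


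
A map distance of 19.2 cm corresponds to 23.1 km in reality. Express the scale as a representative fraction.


ground = 23.1 km = 2310000 cm; RF denominator = ground / map = 2310000 / 19.2 ≈ 120313; RF = 1:120313

1:120313


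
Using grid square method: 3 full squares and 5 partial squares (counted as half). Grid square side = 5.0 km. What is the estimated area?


effective squares = 3 + 5 * 0.5 = 5.5
area = 5.5 * 25.0 = 137.5 km^2

137.5 km^2


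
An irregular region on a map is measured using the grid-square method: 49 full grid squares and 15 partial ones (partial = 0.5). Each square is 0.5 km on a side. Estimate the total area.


effective squares = 49 + 15 * 0.5 = 56.5
area = 56.5 * 0.25 = 14.125 km^2

14.125 km^2


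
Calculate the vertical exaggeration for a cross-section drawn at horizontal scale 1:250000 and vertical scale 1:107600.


VE = horizontal_scale / vertical_scale = 250000 / 107600 ≈ 2.3

2.3x


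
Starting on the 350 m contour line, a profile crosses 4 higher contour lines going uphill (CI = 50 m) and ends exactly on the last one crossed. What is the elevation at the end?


elevation = 350 + 4 * 50 = 550 m

550 m


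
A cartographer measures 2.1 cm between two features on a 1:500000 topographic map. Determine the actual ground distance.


ground = 2.1 cm * 500000 / 100 = 10500.0 m = 10.5 km

10.5 km


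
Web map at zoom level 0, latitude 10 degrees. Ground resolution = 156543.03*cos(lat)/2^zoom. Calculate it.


res = 156543.03 * cos(10) / 2^0 = 156543.03 * 0.98480775 / 1 = 154164.79 m/pixel

154164.79 m/pixel


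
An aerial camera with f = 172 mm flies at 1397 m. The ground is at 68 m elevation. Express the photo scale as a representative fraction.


scale = f / (H - h) = 172 mm / 1329 m = 172 / 1329000 = 1:7727

1:7727


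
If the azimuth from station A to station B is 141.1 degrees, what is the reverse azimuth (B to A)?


back azimuth = (141.1 + 180) mod 360 = 321.1 degrees

321.1 degrees


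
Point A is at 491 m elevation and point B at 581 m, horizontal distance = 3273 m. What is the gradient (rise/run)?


gradient = (581 - 491) / 3273 = 90 / 3273 = 0.0275

0.0275


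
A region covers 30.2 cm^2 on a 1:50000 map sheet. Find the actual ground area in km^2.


ground_area = 30.2 * (50000/100)^2 = 7550000.0 m^2 = 7.55 km^2

7.55 km^2


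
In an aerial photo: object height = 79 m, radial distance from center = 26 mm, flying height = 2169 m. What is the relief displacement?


d = h * r / H = 79 * 26 / 2169 = 0.95 mm

0.95 mm


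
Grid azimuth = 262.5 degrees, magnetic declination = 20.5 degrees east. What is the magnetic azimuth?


magnetic azimuth = grid azimuth - declination (east +ve)
mag_az = 262.5 - 20.5 = 242.0 degrees

242.0 degrees


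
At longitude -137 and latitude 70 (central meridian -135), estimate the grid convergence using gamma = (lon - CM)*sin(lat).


gamma = (-137 - -135) * sin(70) = -2 * 0.939693 = -1.879 degrees

-1.879 degrees


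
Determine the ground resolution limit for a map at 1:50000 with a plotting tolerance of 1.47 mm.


ground = 1.47 mm * 50000 / 1000 = 73.5 m

73.5 m


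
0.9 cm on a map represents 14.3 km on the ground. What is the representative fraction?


ground = 14.3 km = 1430000 cm; RF denominator = ground / map = 1430000 / 0.9 ≈ 1588889; RF = 1:1588889

1:1588889


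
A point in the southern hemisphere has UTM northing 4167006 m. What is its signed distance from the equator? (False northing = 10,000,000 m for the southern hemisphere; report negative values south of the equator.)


For southern: actual = 4167006 - 10000000 = -5832994 m

-5832994 m


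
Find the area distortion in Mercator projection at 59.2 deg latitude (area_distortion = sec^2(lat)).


area_distortion = 1/cos^2(59.2) = 3.814

3.814


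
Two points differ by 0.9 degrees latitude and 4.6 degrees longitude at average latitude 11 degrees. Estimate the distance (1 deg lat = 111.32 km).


dlat_km = 0.9 * 111.32 = 100.188
dlon_km = 4.6 * 111.32 * cos(11) ≈ 502.664
dist = sqrt(100.188^2 + 502.664^2) ≈ 512.6 km

512.6 km


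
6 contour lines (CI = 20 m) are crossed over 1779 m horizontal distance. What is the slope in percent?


elevation change = 6 * 20 = 120 m
slope = 120 / 1779 * 100 = 6.7%

6.7%


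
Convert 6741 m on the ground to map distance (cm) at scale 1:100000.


map_cm = 6741 * 100 / 100000 = 6.741 cm ≈ 6.74 cm

6.74 cm


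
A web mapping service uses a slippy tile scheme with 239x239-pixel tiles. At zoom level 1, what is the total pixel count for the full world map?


tiles per axis = 2^1 = 2
total tiles = 2^2 = 4
pixels per axis = 2 * 239 = 478
total pixels = 478^2 = 228484

228484 pixels


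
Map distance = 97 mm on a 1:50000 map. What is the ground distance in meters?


ground = 97 mm * 50000 / 1000 = 4850.0 m

4850.0 m


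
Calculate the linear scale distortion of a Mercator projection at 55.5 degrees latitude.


SF = 1 / cos(55.5) = 1 / 0.566406 = 1.766

1.766


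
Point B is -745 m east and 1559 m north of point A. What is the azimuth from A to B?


az = atan2(-745, 1559) = -25.5 deg
adjusted to 0-360: 334.5 degrees

334.5 degrees


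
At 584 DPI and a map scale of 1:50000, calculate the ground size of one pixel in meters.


pixel_cm = 2.54 / 584 ≈ 0.004349 cm
ground = pixel_cm * 50000 / 100 = 2.54 * 50000 / (584 * 100) = 127000 / 58400 ≈ 2.17 m

2.17 m


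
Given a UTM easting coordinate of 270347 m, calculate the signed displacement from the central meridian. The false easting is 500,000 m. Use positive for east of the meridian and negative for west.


displacement = 270347 - 500000 = -229653 m

-229653 m


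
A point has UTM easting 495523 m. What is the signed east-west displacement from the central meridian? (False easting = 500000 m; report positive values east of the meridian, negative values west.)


displacement = 495523 - 500000 = -4477 m

-4477 m


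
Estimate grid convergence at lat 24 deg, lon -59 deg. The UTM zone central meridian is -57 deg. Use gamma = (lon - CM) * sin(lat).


gamma = (-59 - -57) * sin(24) = -2 * 0.406737 = -0.813 degrees

-0.813 degrees


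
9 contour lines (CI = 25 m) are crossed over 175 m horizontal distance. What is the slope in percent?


elevation change = 9 * 25 = 225 m
slope = 225 / 175 * 100 = 128.6%

128.6%


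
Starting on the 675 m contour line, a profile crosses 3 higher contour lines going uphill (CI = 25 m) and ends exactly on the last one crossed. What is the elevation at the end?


elevation = 675 + 3 * 25 = 750 m

750 m


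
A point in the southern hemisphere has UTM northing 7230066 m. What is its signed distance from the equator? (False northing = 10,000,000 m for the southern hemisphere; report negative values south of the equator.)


For southern: actual = 7230066 - 10000000 = -2769934 m

-2769934 m


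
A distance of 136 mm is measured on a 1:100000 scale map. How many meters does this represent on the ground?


ground = 136 mm * 100000 / 1000 = 13600.0 m

13600.0 m


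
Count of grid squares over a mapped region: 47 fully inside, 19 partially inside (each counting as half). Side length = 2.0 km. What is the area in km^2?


effective squares = 47 + 19 * 0.5 = 56.5
area = 56.5 * 4.0 = 226.0 km^2

226.0 km^2


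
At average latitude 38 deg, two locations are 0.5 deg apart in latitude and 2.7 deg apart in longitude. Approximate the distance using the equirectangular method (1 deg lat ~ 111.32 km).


dlat_km = 0.5 * 111.32 = 55.66
dlon_km = 2.7 * 111.32 * cos(38) ≈ 236.848
dist = sqrt(55.66^2 + 236.848^2) ≈ 243.3 km

243.3 km


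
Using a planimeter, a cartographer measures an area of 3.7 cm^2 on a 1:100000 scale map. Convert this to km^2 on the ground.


ground_area = 3.7 * (100000/100)^2 = 3700000.0 m^2 = 3.7 km^2

3.7 km^2


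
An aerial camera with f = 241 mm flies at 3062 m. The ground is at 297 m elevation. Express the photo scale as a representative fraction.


scale = f / (H - h) = 241 mm / 2765 m = 241 / 2765000 = 1:11473

1:11473


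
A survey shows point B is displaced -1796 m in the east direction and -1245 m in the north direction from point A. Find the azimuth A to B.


az = atan2(-1796, -1245) = -124.7 deg
adjusted to 0-360: 235.3 degrees

235.3 degrees


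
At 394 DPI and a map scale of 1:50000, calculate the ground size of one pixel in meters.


pixel_cm = 2.54 / 394 ≈ 0.006447 cm
ground = pixel_cm * 50000 / 100 = 2.54 * 50000 / (394 * 100) = 127000 / 39400 ≈ 3.22 m

3.22 m


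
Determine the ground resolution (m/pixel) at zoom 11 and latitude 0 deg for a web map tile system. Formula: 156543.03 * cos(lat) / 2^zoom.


res = 156543.03 * cos(0) / 2^11 = 156543.03 * 1.0 / 2048 = 76.44 m/pixel

76.44 m/pixel


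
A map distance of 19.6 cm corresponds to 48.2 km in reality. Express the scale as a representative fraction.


ground = 48.2 km = 4820000 cm; RF denominator = ground / map = 4820000 / 19.6 ≈ 245918; RF = 1:245918

1:245918


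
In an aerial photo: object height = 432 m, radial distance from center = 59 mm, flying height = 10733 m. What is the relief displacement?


d = h * r / H = 432 * 59 / 10733 = 2.37 mm

2.37 mm


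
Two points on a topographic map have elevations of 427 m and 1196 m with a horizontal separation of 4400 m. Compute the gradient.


gradient = (1196 - 427) / 4400 = 769 / 4400 = 0.1748

0.1748


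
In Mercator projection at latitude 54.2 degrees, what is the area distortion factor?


area_distortion = 1/cos^2(54.2) = 2.922

2.922


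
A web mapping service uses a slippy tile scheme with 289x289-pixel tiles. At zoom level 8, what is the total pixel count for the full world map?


tiles per axis = 2^8 = 256
total tiles = 256^2 = 65536
pixels per axis = 256 * 289 = 73984
total pixels = 73984^2 = 5473632256

5473632256 pixels


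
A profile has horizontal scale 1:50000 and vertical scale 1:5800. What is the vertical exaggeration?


VE = horizontal_scale / vertical_scale = 50000 / 5800 ≈ 8.6

8.6x


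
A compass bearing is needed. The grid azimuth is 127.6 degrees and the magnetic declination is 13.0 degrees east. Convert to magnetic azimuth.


magnetic azimuth = grid azimuth - declination (east +ve)
mag_az = 127.6 - 13.0 = 114.6 degrees

114.6 degrees


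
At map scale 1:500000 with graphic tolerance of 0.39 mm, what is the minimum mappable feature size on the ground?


ground = 0.39 mm * 500000 / 1000 = 195.0 m

195.0 m


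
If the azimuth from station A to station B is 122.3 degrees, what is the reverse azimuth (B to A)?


back azimuth = (122.3 + 180) mod 360 = 302.3 degrees

302.3 degrees


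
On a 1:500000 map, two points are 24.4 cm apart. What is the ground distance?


ground = 24.4 cm * 500000 / 100 = 122000.0 m = 122.0 km

122.0 km


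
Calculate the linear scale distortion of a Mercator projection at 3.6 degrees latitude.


SF = 1 / cos(3.6) = 1 / 0.998027 = 1.002

1.002


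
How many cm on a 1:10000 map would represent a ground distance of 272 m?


map_cm = 272 * 100 / 10000 = 2.72 cm

2.72 cm


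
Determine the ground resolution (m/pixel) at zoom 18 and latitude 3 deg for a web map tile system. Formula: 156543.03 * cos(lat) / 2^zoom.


res = 156543.03 * cos(3) / 2^18 = 156543.03 * 0.99862953 / 262144 = 0.6 m/pixel

0.6 m/pixel


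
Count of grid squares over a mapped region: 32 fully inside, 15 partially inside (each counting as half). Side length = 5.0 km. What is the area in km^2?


effective squares = 32 + 15 * 0.5 = 39.5
area = 39.5 * 25.0 = 987.5 km^2

987.5 km^2


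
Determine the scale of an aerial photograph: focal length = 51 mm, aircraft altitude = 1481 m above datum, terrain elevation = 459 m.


scale = f / (H - h) = 51 mm / 1022 m = 51 / 1022000 = 1:20039

1:20039


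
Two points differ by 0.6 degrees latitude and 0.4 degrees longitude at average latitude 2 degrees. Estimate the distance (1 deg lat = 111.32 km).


dlat_km = 0.6 * 111.32 = 66.792
dlon_km = 0.4 * 111.32 * cos(2) ≈ 44.501
dist = sqrt(66.792^2 + 44.501^2) ≈ 80.3 km

80.3 km


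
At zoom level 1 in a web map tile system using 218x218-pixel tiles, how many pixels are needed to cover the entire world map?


tiles per axis = 2^1 = 2
total tiles = 2^2 = 4
pixels per axis = 2 * 218 = 436
total pixels = 436^2 = 190096

190096 pixels


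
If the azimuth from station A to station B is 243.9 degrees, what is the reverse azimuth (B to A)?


back azimuth = (243.9 + 180) mod 360 = 63.9 degrees

63.9 degrees


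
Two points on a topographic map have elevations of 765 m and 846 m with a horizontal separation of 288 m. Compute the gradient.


gradient = (846 - 765) / 288 = 81 / 288 = 0.2813

0.2813


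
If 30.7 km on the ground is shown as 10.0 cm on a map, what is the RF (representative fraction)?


ground = 30.7 km = 3070000 cm; RF denominator = ground / map = 3070000 / 10.0 = 307000; RF = 1:307000

1:307000


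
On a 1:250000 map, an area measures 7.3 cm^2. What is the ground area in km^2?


ground_area = 7.3 * (250000/100)^2 = 45625000.0 m^2 = 45.625 km^2

45.625 km^2


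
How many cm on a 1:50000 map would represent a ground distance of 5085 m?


map_cm = 5085 * 100 / 50000 = 10.17 cm

10.17 cm


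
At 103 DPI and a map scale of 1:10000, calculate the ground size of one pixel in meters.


pixel_cm = 2.54 / 103 ≈ 0.02466 cm
ground = pixel_cm * 10000 / 100 = 2.54 * 10000 / (103 * 100) = 25400 / 10300 ≈ 2.47 m

2.47 m


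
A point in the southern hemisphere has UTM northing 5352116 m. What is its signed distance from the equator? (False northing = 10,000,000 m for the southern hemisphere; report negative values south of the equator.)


For southern: actual = 5352116 - 10000000 = -4647884 m

-4647884 m
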